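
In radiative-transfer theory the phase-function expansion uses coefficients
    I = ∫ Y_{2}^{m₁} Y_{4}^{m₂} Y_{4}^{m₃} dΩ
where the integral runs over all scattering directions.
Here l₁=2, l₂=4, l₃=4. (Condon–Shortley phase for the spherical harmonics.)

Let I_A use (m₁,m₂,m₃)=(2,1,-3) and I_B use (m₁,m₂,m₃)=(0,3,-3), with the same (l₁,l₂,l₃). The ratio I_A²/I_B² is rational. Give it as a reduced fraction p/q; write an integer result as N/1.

Shared (l₁,l₂,l₃)=(2,4,4): N and (l;000)² cancel in I_A²/I_B².
A: Δ = 2!·2!·6!/11! = 1/13860; Racah Σ t=0..0: t=0:+1/480 = 1/480; ⇒ 3j(2 4 4; 2 1 -3)² = 3/110, sgn -1
B: Δ = 2!·2!·6!/11! = 1/13860; Racah Σ t=1..2: t=1:−1/720 t=2:+1/480 = 1/1440; ⇒ 3j(2 4 4; 0 3 -3)² = 7/1980, sgn -1
I_A²/I_B² = (3/110)/(7/1980) = 54/7

54/7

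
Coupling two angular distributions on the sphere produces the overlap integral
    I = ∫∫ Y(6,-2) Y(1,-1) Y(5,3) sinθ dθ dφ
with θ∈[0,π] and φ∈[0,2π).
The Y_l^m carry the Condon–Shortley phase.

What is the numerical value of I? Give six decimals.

Checks pass: Σm=0; 12 even; l₃=5∈[5,7].
(2·6+1)(2·1+1)(2·5+1) = 429
Δ: 2! 10! 0! / 13! → 1/858
sum: t=1:−1/14400 = -1/14400
3j²(6 1 5; 0 0 0) = Δ·Π!·Σ² = 6/143  (sign +1)
sum: t=0:+1/161280 = 1/161280
3j²(6 1 5; -2 -1 3) = Δ·Π!·Σ² = 1/143  (sign +1)
combine: 4πI² = 429·6/143·1/143 = 18/143
take √, sign +1: I = 0.10008369

0.100084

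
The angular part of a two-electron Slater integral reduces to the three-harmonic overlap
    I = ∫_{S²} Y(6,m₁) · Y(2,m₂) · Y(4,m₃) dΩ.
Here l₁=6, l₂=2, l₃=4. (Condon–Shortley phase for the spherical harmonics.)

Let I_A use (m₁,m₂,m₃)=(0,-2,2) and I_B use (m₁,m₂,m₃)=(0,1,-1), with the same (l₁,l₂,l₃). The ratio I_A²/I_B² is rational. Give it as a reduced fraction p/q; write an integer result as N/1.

1/8

l's match ⇒ only the (l;m) 3-j factors differ between A and B.
A: triangle coeff Δ(6,2,4) = 1/6435; Σ_t [0,0]: t=0:+1/34560 = 1/34560; (3j)²=1/429 [(6 2 4; 0 -2 2)], sign=+1
B: triangle coeff Δ(6,2,4) = 1/6435; Σ_t [3,3]: t=3:−1/4320 = -1/4320; (3j)²=8/429 [(6 2 4; 0 1 -1)], sign=+1
I_A²/I_B² = (1/429)/(8/429) = 1/8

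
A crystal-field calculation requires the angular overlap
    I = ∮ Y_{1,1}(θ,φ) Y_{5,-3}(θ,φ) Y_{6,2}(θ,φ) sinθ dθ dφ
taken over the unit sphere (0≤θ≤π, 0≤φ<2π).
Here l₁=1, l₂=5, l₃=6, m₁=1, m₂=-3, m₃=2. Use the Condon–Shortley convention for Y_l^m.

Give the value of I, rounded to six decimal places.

0.100084

m-sum 0 ✓  L=12 even ✓  4≤6≤6 ✓
Π(2lᵢ+1) = 3×11×13 = 429
triangle coeff Δ(1,5,6) = 1/858
Σ_t [0,0]: t=0:+1/14400 = 1/14400
(3j)²=6/143 [(1 5 6; 0 0 0)], sign=+1
Σ_t [0,0]: t=0:+1/161280 = 1/161280
(3j)²=1/143 [(1 5 6; 1 -3 2)], sign=+1
⇒ 4πI² = 18/143
I = (+1)√(18/143/(4π)) = 0.10008369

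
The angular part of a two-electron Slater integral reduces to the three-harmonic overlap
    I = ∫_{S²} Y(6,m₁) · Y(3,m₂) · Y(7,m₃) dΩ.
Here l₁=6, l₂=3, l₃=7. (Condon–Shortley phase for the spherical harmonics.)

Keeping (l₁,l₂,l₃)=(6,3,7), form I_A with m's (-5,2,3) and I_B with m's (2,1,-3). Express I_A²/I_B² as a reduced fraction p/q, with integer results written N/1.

3971/6144

l's match ⇒ only the (l;m) 3-j factors differ between A and B.
A: triangle coeff Δ(6,3,7) = 1/2042040; Σ_t [1,2]: t=1:−1/87091200 t=2:+1/4354560 = 19/87091200; (3j)²=361/37128 [(6 3 7; -5 2 3)], sign=+1
B: triangle coeff Δ(6,3,7) = 1/2042040; Σ_t [0,2]: t=0:+1/829440 t=1:−1/181440 t=2:+1/645120 = -1/362880; (3j)²=256/17017 [(6 3 7; 2 1 -3)], sign=-1
I_A²/I_B² = (361/37128)/(256/17017) = 3971/6144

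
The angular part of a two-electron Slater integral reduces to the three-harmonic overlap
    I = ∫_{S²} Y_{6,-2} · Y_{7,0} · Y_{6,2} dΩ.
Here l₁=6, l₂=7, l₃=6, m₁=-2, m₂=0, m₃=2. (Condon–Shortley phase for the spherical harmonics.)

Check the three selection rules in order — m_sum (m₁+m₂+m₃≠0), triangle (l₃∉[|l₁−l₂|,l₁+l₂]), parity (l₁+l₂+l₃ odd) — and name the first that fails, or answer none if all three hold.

m₁+m₂+m₃ = -2 + 0 + 2 = 0  ✓
triangle: |6−7|=1 ≤ l₃=6 ≤ 6+7=13  ✓
parity: l₁+l₂+l₃ = 19 is odd  ✗

parity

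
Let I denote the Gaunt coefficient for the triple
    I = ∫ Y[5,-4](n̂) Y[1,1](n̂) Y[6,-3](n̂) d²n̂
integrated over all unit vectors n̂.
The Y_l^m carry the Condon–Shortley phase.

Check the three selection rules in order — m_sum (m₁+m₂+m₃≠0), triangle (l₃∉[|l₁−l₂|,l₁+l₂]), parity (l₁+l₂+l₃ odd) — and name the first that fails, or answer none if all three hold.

m_sum

azimuthal sum: -4 + 1 − 3 = -6  ✗
4 ≤ 6 ≤ 6 (triangle on l)
L = 5 + 1 + 6 = 12 (even)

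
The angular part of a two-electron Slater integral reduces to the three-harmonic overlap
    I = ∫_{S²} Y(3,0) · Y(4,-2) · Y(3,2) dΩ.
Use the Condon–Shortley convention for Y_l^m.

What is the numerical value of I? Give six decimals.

m-sum 0 ✓  L=10 even ✓  1≤3≤7 ✓
Π(2lᵢ+1) = 7×9×7 = 441
triangle coeff Δ(3,4,3) = 1/34650
Σ_t [1,3]: t=1:−1/72 t=2:+1/16 t=3:−1/72 = 5/144
(3j)²=2/77 [(3 4 3; 0 0 0)], sign=-1
Σ_t [1,2]: t=1:−1/72 t=2:+1/96 = -1/288
(3j)²=1/462 [(3 4 3; 0 -2 2)], sign=+1
⇒ 4πI² = 3/121
I = (-1)√(3/121/(4π)) = -0.04441841

-0.044418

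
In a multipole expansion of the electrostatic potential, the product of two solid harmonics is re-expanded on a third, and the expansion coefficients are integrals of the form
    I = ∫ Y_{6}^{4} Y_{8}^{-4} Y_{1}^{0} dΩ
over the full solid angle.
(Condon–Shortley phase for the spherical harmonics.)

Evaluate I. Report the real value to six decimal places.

triangle: need 2≤l₃≤14, have 1; I=0

0.000000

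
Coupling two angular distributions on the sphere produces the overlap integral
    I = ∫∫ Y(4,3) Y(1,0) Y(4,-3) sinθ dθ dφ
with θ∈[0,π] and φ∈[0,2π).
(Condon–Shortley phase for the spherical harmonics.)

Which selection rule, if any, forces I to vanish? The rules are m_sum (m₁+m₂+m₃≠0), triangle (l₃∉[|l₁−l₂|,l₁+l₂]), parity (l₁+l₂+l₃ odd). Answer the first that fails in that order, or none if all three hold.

parity

m₁+m₂+m₃ = 3 + 0 − 3 = 0  ✓
triangle: |4−1|=3 ≤ l₃=4 ≤ 4+1=5  ✓
parity: l₁+l₂+l₃ = 9 is odd  ✗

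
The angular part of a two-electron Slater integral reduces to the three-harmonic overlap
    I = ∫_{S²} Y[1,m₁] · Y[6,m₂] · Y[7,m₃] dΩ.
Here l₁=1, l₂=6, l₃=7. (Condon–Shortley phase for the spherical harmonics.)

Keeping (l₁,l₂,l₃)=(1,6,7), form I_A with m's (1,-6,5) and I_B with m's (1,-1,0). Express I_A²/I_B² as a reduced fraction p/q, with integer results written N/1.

1/21

l's match ⇒ only the (l;m) 3-j factors differ between A and B.
A: triangle coeff Δ(1,6,7) = 1/1365; Σ_t [0,0]: t=0:+1/958003200 = 1/958003200; (3j)²=1/1365 [(1 6 7; 1 -6 5)], sign=+1
B: triangle coeff Δ(1,6,7) = 1/1365; Σ_t [0,0]: t=0:+1/1209600 = 1/1209600; (3j)²=1/65 [(1 6 7; 1 -1 0)], sign=-1
I_A²/I_B² = (1/1365)/(1/65) = 1/21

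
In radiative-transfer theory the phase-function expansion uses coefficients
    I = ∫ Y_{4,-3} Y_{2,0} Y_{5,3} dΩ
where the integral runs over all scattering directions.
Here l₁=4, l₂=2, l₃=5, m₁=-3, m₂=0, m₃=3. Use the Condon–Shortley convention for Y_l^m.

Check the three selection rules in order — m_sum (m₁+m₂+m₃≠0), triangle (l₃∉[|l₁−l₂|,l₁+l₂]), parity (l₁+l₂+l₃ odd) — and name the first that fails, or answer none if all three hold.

m₁+m₂+m₃ = -3 + 0 + 3 = 0  ✓
triangle: |4−2|=2 ≤ l₃=5 ≤ 4+2=6  ✓
parity: l₁+l₂+l₃ = 11 is odd  ✗

parity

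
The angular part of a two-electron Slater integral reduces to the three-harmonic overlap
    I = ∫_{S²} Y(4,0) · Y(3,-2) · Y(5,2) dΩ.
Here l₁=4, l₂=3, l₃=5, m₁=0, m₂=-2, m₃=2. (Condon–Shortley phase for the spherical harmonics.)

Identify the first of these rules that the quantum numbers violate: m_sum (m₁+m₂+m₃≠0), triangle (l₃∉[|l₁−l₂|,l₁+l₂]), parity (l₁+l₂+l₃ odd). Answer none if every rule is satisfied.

none

azimuthal sum: 0 − 2 + 2 = 0  ✓
1 ≤ 5 ≤ 7 (triangle on l)  ✓
L = 4 + 3 + 5 = 12 (even)  ✓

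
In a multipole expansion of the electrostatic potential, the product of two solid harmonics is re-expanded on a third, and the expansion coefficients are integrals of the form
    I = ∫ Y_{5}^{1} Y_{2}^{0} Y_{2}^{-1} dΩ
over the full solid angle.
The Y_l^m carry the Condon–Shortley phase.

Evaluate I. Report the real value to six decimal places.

l₃=2 ∉ [3,7] — triangle fails ⇒ I = 0

0.000000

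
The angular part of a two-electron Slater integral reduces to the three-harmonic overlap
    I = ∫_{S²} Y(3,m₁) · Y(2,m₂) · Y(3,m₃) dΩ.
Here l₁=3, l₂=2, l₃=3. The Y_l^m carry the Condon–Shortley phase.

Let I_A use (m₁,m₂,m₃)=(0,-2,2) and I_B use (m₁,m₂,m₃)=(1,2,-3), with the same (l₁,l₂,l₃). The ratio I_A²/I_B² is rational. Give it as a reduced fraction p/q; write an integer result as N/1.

l's match ⇒ only the (l;m) 3-j factors differ between A and B.
A: triangle coeff Δ(3,2,3) = 1/3780; Σ_t [0,0]: t=0:+1/24 = 1/24; (3j)²=1/21 [(3 2 3; 0 -2 2)], sign=-1
B: triangle coeff Δ(3,2,3) = 1/3780; Σ_t [2,2]: t=2:+1/96 = 1/96; (3j)²=1/42 [(3 2 3; 1 2 -3)], sign=+1
I_A²/I_B² = (1/21)/(1/42) = 2/1

2/1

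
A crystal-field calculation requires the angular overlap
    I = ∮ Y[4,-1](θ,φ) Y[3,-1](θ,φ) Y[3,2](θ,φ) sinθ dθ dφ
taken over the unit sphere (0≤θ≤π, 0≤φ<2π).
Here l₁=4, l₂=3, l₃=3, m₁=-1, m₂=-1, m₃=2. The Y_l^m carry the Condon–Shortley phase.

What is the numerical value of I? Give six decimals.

Checks pass: Σm=0; 10 even; l₃=3∈[1,7].
(2·4+1)(2·3+1)(2·3+1) = 441
Δ: 4! 4! 2! / 11! → 1/34650
sum: t=1:−1/72 t=2:+1/16 t=3:−1/72 = 5/144
3j²(4 3 3; 0 0 0) = Δ·Π!·Σ² = 2/77  (sign -1)
sum: t=1:−1/144 t=2:+1/48 = 1/72
3j²(4 3 3; -1 -1 2) = Δ·Π!·Σ² = 16/693  (sign -1)
combine: 4πI² = 441·2/77·16/693 = 32/121
take √, sign +1: I = 0.14506992

0.145070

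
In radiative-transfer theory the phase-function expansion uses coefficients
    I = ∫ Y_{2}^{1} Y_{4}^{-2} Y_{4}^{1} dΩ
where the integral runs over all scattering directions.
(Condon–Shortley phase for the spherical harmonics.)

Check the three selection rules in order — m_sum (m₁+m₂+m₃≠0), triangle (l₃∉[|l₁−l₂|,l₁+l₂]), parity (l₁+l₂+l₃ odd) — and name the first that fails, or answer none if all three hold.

none

m₁+m₂+m₃ = 1 − 2 + 1 = 0  ✓
triangle: |2−4|=2 ≤ l₃=4 ≤ 2+4=6  ✓
parity: l₁+l₂+l₃ = 10 is even  ✓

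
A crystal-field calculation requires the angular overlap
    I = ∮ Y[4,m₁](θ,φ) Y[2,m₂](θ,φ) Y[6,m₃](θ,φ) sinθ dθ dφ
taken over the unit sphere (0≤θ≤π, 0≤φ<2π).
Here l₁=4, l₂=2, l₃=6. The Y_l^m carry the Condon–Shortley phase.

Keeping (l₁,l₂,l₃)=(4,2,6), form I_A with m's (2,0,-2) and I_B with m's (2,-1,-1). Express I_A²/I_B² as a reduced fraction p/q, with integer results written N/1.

Same 4,2,6: normalisation and zero-m 3j drop out of the ratio.
A: Δ: 0! 8! 4! / 13! → 1/6435; sum: t=0:+1/5760 = 1/5760; 3j²(4 2 6; 2 0 -2) = Δ·Π!·Σ² = 56/2145  (sign +1)
B: Δ: 0! 8! 4! / 13! → 1/6435; sum: t=0:+1/8640 = 1/8640; 3j²(4 2 6; 2 -1 -1) = Δ·Π!·Σ² = 14/1287  (sign -1)
I_A²/I_B² = (56/2145)/(14/1287) = 12/5

12/5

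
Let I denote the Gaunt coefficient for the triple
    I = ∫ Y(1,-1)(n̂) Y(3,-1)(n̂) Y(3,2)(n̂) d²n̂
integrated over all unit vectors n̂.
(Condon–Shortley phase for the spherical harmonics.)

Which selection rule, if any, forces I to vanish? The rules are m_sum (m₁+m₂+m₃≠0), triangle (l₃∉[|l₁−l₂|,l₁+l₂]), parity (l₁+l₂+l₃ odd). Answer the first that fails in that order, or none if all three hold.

azimuthal sum: -1 − 1 + 2 = 0  ✓
2 ≤ 3 ≤ 4 (triangle on l)  ✓
L = 1 + 3 + 3 = 7 (odd)  ✗

parity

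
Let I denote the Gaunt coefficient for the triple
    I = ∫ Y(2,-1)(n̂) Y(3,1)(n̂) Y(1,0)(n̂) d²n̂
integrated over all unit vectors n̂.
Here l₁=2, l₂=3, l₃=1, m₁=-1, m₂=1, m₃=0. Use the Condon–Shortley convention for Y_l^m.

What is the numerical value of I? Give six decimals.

-0.233597

Checks pass: Σm=0; 6 even; l₃=1∈[1,5].
(2·2+1)(2·3+1)(2·1+1) = 105
Δ: 4! 0! 2! / 7! → 1/105
sum: t=2:+1/4 = 1/4
3j²(2 3 1; 0 0 0) = Δ·Π!·Σ² = 3/35  (sign -1)
sum: t=3:−1/6 = -1/6
3j²(2 3 1; -1 1 0) = Δ·Π!·Σ² = 8/105  (sign +1)
combine: 4πI² = 105·3/35·8/105 = 24/35
take √, sign -1: I = -0.23359668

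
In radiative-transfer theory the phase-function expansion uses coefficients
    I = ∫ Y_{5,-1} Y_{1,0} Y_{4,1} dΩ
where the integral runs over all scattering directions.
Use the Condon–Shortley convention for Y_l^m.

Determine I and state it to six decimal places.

-0.240571

m-sum 0 ✓  L=10 even ✓  4≤4≤6 ✓
Π(2lᵢ+1) = 11×3×9 = 297
triangle coeff Δ(5,1,4) = 1/495
Σ_t [1,1]: t=1:−1/576 = -1/576
(3j)²=5/99 [(5 1 4; 0 0 0)], sign=-1
Σ_t [1,1]: t=1:−1/720 = -1/720
(3j)²=8/165 [(5 1 4; -1 0 1)], sign=+1
⇒ 4πI² = 8/11
I = (-1)√(8/11/(4π)) = -0.24057125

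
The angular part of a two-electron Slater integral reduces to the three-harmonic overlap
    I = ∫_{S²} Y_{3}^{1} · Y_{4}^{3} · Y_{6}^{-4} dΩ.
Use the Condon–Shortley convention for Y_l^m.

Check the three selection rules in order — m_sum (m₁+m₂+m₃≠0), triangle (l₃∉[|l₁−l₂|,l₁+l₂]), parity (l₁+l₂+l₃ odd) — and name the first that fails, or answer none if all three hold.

azimuthal sum: 1 + 3 − 4 = 0  ✓
1 ≤ 6 ≤ 7 (triangle on l)  ✓
L = 3 + 4 + 6 = 13 (odd)  ✗

parity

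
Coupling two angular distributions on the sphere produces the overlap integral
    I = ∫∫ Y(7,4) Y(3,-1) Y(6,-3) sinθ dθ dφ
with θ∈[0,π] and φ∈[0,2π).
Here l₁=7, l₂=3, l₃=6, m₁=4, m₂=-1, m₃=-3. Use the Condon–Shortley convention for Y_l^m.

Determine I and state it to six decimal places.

0.140186

Checks pass: Σm=0; 16 even; l₃=6∈[4,10].
(2·7+1)(2·3+1)(2·6+1) = 1365
Δ: 4! 10! 2! / 17! → 1/2042040
sum: t=1:−1/207360 t=2:+1/57600 t=3:−1/207360 = 1/129600
3j²(7 3 6; 0 0 0) = Δ·Π!·Σ² = 168/12155  (sign +1)
sum: t=0:+1/1451520 t=1:−1/483840 t=2:+1/2903040 = -1/967680
3j²(7 3 6; 4 -1 -3) = Δ·Π!·Σ² = 81/6188  (sign +1)
combine: 4πI² = 1365·168/12155·81/6188 = 10206/41327
take √, sign +1: I = 0.14018641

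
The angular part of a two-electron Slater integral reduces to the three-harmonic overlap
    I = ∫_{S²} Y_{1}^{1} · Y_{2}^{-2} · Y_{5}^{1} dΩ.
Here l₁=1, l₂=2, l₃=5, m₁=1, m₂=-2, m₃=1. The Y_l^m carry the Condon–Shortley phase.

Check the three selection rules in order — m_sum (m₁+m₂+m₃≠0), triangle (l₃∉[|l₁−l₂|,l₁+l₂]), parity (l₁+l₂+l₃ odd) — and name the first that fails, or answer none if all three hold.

triangle

m₁+m₂+m₃ = 1 − 2 + 1 = 0  ✓
triangle: |1−2|=1 ≤ l₃=5 ≤ 1+2=3  ✗
parity: l₁+l₂+l₃ = 8 is even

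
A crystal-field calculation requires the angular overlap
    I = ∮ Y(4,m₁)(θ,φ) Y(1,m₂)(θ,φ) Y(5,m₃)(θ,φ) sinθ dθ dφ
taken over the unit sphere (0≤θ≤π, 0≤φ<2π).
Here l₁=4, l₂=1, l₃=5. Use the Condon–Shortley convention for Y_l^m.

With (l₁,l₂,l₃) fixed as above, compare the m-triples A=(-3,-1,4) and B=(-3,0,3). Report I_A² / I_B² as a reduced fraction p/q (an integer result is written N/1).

Shared (l₁,l₂,l₃)=(4,1,5): N and (l;000)² cancel in I_A²/I_B².
A: Δ = 0!·8!·2!/11! = 1/495; Racah Σ t=0..0: t=0:+1/10080 = 1/10080; ⇒ 3j(4 1 5; -3 -1 4)² = 4/55, sgn -1
B: Δ = 0!·8!·2!/11! = 1/495; Racah Σ t=0..0: t=0:+1/5040 = 1/5040; ⇒ 3j(4 1 5; -3 0 3)² = 16/495, sgn +1
I_A²/I_B² = (4/55)/(16/495) = 9/4

9/4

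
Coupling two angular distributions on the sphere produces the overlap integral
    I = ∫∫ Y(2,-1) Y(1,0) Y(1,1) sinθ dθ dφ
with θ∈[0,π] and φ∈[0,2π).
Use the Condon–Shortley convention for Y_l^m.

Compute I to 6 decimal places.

-0.218510

Checks pass: Σm=0; 4 even; l₃=1∈[1,3].
(2·2+1)(2·1+1)(2·1+1) = 45
Δ: 2! 2! 0! / 5! → 1/30
sum: t=1:−1/1 = -1/1
3j²(2 1 1; 0 0 0) = Δ·Π!·Σ² = 2/15  (sign +1)
sum: t=1:−1/2 = -1/2
3j²(2 1 1; -1 0 1) = Δ·Π!·Σ² = 1/10  (sign -1)
combine: 4πI² = 45·2/15·1/10 = 3/5
take √, sign -1: I = -0.21850969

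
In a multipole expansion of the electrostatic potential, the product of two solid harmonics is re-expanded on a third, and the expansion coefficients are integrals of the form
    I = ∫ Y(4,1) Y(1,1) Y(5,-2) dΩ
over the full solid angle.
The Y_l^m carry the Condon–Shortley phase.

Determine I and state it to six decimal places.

m-sum 0 ✓  L=10 even ✓  3≤5≤5 ✓
Π(2lᵢ+1) = 9×3×11 = 297
triangle coeff Δ(4,1,5) = 1/495
Σ_t [0,0]: t=0:+1/576 = 1/576
(3j)²=5/99 [(4 1 5; 0 0 0)], sign=-1
Σ_t [0,0]: t=0:+1/1440 = 1/1440
(3j)²=7/165 [(4 1 5; 1 1 -2)], sign=-1
⇒ 4πI² = 7/11
I = (+1)√(7/11/(4π)) = 0.22503380

0.225034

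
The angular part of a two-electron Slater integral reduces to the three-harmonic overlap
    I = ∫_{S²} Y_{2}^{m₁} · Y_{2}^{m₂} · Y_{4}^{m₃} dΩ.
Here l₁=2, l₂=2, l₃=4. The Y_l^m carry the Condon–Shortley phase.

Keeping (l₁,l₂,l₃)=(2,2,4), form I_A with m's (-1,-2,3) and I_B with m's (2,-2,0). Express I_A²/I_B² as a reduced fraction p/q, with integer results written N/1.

35/1

Shared (l₁,l₂,l₃)=(2,2,4): N and (l;000)² cancel in I_A²/I_B².
A: Δ = 0!·4!·4!/9! = 1/630; Racah Σ t=0..0: t=0:+1/144 = 1/144; ⇒ 3j(2 2 4; -1 -2 3)² = 1/18, sgn -1
B: Δ = 0!·4!·4!/9! = 1/630; Racah Σ t=0..0: t=0:+1/576 = 1/576; ⇒ 3j(2 2 4; 2 -2 0)² = 1/630, sgn +1
I_A²/I_B² = (1/18)/(1/630) = 35/1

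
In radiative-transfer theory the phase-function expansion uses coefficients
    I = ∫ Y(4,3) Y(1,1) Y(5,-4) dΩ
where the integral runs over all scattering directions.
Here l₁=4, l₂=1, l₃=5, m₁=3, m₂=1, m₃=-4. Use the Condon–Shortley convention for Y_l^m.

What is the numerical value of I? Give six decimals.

0.294638

Checks pass: Σm=0; 10 even; l₃=5∈[3,5].
(2·4+1)(2·1+1)(2·5+1) = 297
Δ: 0! 8! 2! / 11! → 1/495
sum: t=0:+1/576 = 1/576
3j²(4 1 5; 0 0 0) = Δ·Π!·Σ² = 5/99  (sign -1)
sum: t=0:+1/10080 = 1/10080
3j²(4 1 5; 3 1 -4) = Δ·Π!·Σ² = 4/55  (sign -1)
combine: 4πI² = 297·5/99·4/55 = 12/11
take √, sign +1: I = 0.29463840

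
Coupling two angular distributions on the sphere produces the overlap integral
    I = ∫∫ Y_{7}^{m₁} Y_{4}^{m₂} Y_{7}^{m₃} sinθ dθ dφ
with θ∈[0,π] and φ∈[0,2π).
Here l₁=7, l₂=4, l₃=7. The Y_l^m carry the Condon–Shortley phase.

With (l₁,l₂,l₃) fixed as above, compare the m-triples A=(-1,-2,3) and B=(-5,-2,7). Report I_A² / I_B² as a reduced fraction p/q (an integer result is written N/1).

325/2541

l's match ⇒ only the (l;m) 3-j factors differ between A and B.
A: triangle coeff Δ(7,4,7) = 1/58198140; Σ_t [0,2]: t=0:+1/7741440 t=1:−1/1088640 t=2:+1/1658880 = -13/69672960; (3j)²=325/149226 [(7 4 7; -1 -2 3)], sign=-1
B: triangle coeff Δ(7,4,7) = 1/58198140; Σ_t [2,2]: t=2:+1/348364800 = 1/348364800; (3j)²=11/646 [(7 4 7; -5 -2 7)], sign=+1
I_A²/I_B² = (325/149226)/(11/646) = 325/2541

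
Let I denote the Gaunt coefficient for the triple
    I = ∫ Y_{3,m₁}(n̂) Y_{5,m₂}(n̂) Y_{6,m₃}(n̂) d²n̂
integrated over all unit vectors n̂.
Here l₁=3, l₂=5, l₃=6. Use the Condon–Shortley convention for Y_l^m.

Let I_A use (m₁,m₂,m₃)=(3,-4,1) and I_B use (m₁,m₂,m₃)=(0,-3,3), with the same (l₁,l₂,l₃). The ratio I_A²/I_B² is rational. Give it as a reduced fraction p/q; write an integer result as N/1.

l's match ⇒ only the (l;m) 3-j factors differ between A and B.
A: triangle coeff Δ(3,5,6) = 1/675675; Σ_t [0,0]: t=0:+1/241920 = 1/241920; (3j)²=4/1001 [(3 5 6; 3 -4 1)], sign=-1
B: triangle coeff Δ(3,5,6) = 1/675675; Σ_t [0,2]: t=0:+1/17280 t=1:−1/20160 t=2:+1/483840 = 1/96768; (3j)²=1/1001 [(3 5 6; 0 -3 3)], sign=-1
I_A²/I_B² = (4/1001)/(1/1001) = 4/1

4/1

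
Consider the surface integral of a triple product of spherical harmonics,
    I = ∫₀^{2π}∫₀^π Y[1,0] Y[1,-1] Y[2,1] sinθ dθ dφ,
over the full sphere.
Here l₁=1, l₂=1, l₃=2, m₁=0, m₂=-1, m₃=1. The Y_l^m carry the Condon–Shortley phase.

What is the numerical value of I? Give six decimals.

-0.218510

m-sum 0 ✓  L=4 even ✓  0≤2≤2 ✓
Π(2lᵢ+1) = 3×3×5 = 45
triangle coeff Δ(1,1,2) = 1/30
Σ_t [0,0]: t=0:+1/1 = 1/1
(3j)²=2/15 [(1 1 2; 0 0 0)], sign=+1
Σ_t [0,0]: t=0:+1/2 = 1/2
(3j)²=1/10 [(1 1 2; 0 -1 1)], sign=-1
⇒ 4πI² = 3/5
I = (-1)√(3/5/(4π)) = -0.21850969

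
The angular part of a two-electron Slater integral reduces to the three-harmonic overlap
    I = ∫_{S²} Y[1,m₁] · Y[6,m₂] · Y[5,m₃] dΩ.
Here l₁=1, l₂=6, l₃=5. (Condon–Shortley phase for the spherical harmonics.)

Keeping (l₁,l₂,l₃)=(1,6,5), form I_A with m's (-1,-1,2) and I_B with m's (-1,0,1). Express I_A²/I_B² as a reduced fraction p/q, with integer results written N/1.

Same 1,6,5: normalisation and zero-m 3j drop out of the ratio.
A: Δ: 2! 0! 10! / 13! → 1/858; sum: t=2:+1/60480 = 1/60480; 3j²(1 6 5; -1 -1 2) = Δ·Π!·Σ² = 5/429  (sign -1)
B: Δ: 2! 0! 10! / 13! → 1/858; sum: t=2:+1/34560 = 1/34560; 3j²(1 6 5; -1 0 1) = Δ·Π!·Σ² = 5/286  (sign +1)
I_A²/I_B² = (5/429)/(5/286) = 2/3

2/3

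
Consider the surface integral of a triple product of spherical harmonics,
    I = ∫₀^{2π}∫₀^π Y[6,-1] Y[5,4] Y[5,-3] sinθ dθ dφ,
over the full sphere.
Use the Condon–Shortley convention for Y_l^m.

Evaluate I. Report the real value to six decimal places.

-0.154663

m-sum 0 ✓  L=16 even ✓  1≤5≤11 ✓
Π(2lᵢ+1) = 13×11×11 = 1573
triangle coeff Δ(6,5,5) = 1/28588560
Σ_t [1,5]: t=1:−1/345600 t=2:+1/13824 t=3:−1/5184 t=4:+1/13824 t=5:−1/345600 = -7/129600
(3j)²=80/7293 [(6 5 5; 0 0 0)], sign=+1
Σ_t [5,6]: t=5:−1/138240 t=6:+1/518400 = -11/2073600
(3j)²=77/4420 [(6 5 5; -1 4 -3)], sign=-1
⇒ 4πI² = 3388/11271
I = (-1)√(3388/11271/(4π)) = -0.15466268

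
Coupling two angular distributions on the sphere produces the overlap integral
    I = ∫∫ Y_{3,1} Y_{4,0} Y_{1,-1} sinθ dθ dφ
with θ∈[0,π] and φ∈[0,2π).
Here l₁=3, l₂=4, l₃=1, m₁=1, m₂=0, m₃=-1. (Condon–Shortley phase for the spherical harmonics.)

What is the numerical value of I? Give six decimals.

Rules hold: Σm=0, L=8 even, 1≤1≤7.
N = 7·9·3 = 189
Δ = 6!·0!·2!/9! = 1/252
Racah Σ t=3..3: t=3:−1/36 = -1/36
⇒ 3j(3 4 1; 0 0 0)² = 4/63, sgn +1
Racah Σ t=2..2: t=2:+1/96 = 1/96
⇒ 3j(3 4 1; 1 0 -1)² = 1/42, sgn +1
4πI² = N·(3j₀)²·(3jₘ)² = 2/7
I = +1·√(0.285714/4π) = 0.15078601

0.150786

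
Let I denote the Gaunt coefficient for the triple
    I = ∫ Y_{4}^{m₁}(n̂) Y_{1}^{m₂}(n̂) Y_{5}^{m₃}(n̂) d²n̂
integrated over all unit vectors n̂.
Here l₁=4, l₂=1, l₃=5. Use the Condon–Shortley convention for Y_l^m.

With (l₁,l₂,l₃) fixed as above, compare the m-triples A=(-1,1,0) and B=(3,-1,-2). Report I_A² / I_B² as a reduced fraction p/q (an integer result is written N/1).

Shared (l₁,l₂,l₃)=(4,1,5): N and (l;000)² cancel in I_A²/I_B².
A: Δ = 0!·8!·2!/11! = 1/495; Racah Σ t=0..0: t=0:+1/1440 = 1/1440; ⇒ 3j(4 1 5; -1 1 0)² = 2/99, sgn -1
B: Δ = 0!·8!·2!/11! = 1/495; Racah Σ t=0..0: t=0:+1/10080 = 1/10080; ⇒ 3j(4 1 5; 3 -1 -2)² = 1/165, sgn -1
I_A²/I_B² = (2/99)/(1/165) = 10/3

10/3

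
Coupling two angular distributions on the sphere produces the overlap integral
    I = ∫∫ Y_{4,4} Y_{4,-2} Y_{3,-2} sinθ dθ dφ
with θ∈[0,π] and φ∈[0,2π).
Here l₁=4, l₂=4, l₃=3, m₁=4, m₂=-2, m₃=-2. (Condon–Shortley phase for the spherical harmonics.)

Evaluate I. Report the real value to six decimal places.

l₁+l₂+l₃=11 is odd: 3j(l;000)=0 ⇒ I=0

0.000000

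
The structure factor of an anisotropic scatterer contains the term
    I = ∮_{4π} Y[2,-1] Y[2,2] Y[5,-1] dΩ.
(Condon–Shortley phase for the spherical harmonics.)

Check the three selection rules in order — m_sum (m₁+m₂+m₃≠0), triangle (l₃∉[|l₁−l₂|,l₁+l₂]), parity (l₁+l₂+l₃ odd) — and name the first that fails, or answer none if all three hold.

m₁+m₂+m₃ = -1 + 2 − 1 = 0  ✓
triangle: |2−2|=0 ≤ l₃=5 ≤ 2+2=4  ✗
parity: l₁+l₂+l₃ = 9 is odd

triangle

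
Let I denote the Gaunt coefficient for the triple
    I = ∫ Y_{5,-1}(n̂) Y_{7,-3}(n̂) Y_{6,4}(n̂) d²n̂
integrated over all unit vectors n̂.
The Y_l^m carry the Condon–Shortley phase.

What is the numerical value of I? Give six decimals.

0.058141

m-sum 0 ✓  L=18 even ✓  2≤6≤12 ✓
Π(2lᵢ+1) = 11×15×13 = 2145
triangle coeff Δ(5,7,6) = 1/174594420
Σ_t [1,5]: t=1:−1/4147200 t=2:+1/207360 t=3:−1/82944 t=4:+1/207360 t=5:−1/4147200 = -1/345600
(3j)²=420/46189 [(5 7 6; 0 0 0)], sign=-1
Σ_t [2,4]: t=2:+1/1658880 t=3:−1/1088640 t=4:+1/7741440 = -13/69672960
(3j)²=325/149226 [(5 7 6; -1 -3 4)], sign=-1
⇒ 4πI² = 48750/1147619
I = (+1)√(48750/1147619/(4π)) = 0.05814114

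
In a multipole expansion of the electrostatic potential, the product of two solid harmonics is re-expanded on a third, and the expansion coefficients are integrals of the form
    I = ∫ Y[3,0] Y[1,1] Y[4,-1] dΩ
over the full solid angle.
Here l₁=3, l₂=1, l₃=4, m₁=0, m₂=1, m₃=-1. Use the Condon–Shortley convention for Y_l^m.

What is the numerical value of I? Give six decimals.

-0.194664

Checks pass: Σm=0; 8 even; l₃=4∈[2,4].
(2·3+1)(2·1+1)(2·4+1) = 189
Δ: 0! 6! 2! / 9! → 1/252
sum: t=0:+1/36 = 1/36
3j²(3 1 4; 0 0 0) = Δ·Π!·Σ² = 4/63  (sign +1)
sum: t=0:+1/72 = 1/72
3j²(3 1 4; 0 1 -1) = Δ·Π!·Σ² = 5/126  (sign -1)
combine: 4πI² = 189·4/63·5/126 = 10/21
take √, sign -1: I = -0.19466390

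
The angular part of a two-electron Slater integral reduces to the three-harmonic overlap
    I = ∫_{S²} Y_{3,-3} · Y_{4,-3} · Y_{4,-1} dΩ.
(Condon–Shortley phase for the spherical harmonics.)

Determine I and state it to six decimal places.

0.000000

m-sum = -3 − 3 − 1 = -7 ≠ 0 ⇒ I = 0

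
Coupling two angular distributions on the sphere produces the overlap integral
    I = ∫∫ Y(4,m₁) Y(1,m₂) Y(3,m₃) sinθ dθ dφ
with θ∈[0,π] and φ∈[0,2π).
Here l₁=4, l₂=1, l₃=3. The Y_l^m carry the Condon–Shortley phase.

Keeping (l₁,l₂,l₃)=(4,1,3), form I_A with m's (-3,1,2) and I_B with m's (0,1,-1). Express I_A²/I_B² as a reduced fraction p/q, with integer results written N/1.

Shared (l₁,l₂,l₃)=(4,1,3): N and (l;000)² cancel in I_A²/I_B².
A: Δ = 2!·6!·0!/9! = 1/252; Racah Σ t=2..2: t=2:+1/240 = 1/240; ⇒ 3j(4 1 3; -3 1 2)² = 1/12, sgn -1
B: Δ = 2!·6!·0!/9! = 1/252; Racah Σ t=2..2: t=2:+1/96 = 1/96; ⇒ 3j(4 1 3; 0 1 -1)² = 1/42, sgn +1
I_A²/I_B² = (1/12)/(1/42) = 7/2

7/2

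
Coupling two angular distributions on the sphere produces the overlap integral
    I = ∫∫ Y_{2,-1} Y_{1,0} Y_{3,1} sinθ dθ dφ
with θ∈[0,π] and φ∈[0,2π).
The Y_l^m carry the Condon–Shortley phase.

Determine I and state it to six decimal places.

-0.233597

Checks pass: Σm=0; 6 even; l₃=3∈[1,3].
(2·2+1)(2·1+1)(2·3+1) = 105
Δ: 0! 4! 2! / 7! → 1/105
sum: t=0:+1/4 = 1/4
3j²(2 1 3; 0 0 0) = Δ·Π!·Σ² = 3/35  (sign -1)
sum: t=0:+1/6 = 1/6
3j²(2 1 3; -1 0 1) = Δ·Π!·Σ² = 8/105  (sign +1)
combine: 4πI² = 105·3/35·8/105 = 24/35
take √, sign -1: I = -0.23359668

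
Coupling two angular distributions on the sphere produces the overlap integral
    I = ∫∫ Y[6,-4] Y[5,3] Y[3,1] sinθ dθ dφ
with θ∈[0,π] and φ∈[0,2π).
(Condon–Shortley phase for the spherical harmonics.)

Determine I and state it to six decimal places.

m-sum 0 ✓  L=14 even ✓  1≤3≤11 ✓
Π(2lᵢ+1) = 13×11×7 = 1001
triangle coeff Δ(6,5,3) = 1/675675
Σ_t [3,5]: t=3:−1/8640 t=4:+1/2304 t=5:−1/8640 = 7/34560
(3j)²=7/429 [(6 5 3; 0 0 0)], sign=-1
Σ_t [6,8]: t=6:+1/69120 t=7:−1/30240 t=8:+1/322560 = -1/64512
(3j)²=10/1001 [(6 5 3; -4 3 1)], sign=-1
⇒ 4πI² = 70/429
I = (+1)√(70/429/(4π)) = 0.11395029

0.113950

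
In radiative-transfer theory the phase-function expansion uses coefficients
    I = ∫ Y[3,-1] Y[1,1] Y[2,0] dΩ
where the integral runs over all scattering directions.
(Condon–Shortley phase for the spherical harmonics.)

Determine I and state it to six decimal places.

Rules hold: Σm=0, L=6 even, 2≤2≤4.
N = 7·3·5 = 105
Δ = 2!·4!·0!/7! = 1/105
Racah Σ t=1..1: t=1:−1/4 = -1/4
⇒ 3j(3 1 2; 0 0 0)² = 3/35, sgn -1
Racah Σ t=2..2: t=2:+1/8 = 1/8
⇒ 3j(3 1 2; -1 1 0)² = 2/35, sgn +1
4πI² = N·(3j₀)²·(3jₘ)² = 18/35
I = -1·√(0.514286/4π) = -0.20230066

-0.202301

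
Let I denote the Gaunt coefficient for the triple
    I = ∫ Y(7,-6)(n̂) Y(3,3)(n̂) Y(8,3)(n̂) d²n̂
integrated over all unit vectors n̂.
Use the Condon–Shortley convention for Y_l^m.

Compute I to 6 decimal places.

0.043419

Rules hold: Σm=0, L=18 even, 4≤8≤10.
N = 15·7·17 = 1785
Δ = 2!·12!·4!/19! = 1/5290740
Racah Σ t=0..2: t=0:+1/7257600 t=1:−1/2073600 t=2:+1/7257600 = -1/4838400
⇒ 3j(7 3 8; 0 0 0)² = 252/20995, sgn -1
Racah Σ t=2..2: t=2:+1/1916006400 = 1/1916006400
⇒ 3j(7 3 8; -6 3 3)² = 5/4522, sgn -1
4πI² = N·(3j₀)²·(3jₘ)² = 1890/79781
I = +1·√(0.0236899/4π) = 0.04341864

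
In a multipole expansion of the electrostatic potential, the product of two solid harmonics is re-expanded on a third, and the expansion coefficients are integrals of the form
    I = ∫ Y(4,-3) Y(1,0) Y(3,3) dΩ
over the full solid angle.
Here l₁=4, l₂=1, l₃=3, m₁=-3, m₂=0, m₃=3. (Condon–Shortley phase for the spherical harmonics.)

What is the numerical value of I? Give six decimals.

Rules hold: Σm=0, L=8 even, 3≤3≤5.
N = 9·3·7 = 189
Δ = 2!·6!·0!/9! = 1/252
Racah Σ t=1..1: t=1:−1/36 = -1/36
⇒ 3j(4 1 3; 0 0 0)² = 4/63, sgn +1
Racah Σ t=1..1: t=1:−1/720 = -1/720
⇒ 3j(4 1 3; -3 0 3)² = 1/36, sgn -1
4πI² = N·(3j₀)²·(3jₘ)² = 1/3
I = -1·√(0.333333/4π) = -0.16286750

-0.162868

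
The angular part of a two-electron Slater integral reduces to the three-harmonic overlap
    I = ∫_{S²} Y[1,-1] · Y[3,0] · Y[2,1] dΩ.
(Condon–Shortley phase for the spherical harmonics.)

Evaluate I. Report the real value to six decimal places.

m-sum 0 ✓  L=6 even ✓  2≤2≤4 ✓
Π(2lᵢ+1) = 3×7×5 = 105
triangle coeff Δ(1,3,2) = 1/105
Σ_t [1,1]: t=1:−1/4 = -1/4
(3j)²=3/35 [(1 3 2; 0 0 0)], sign=-1
Σ_t [2,2]: t=2:+1/12 = 1/12
(3j)²=1/35 [(1 3 2; -1 0 1)], sign=-1
⇒ 4πI² = 9/35
I = (+1)√(9/35/(4π)) = 0.14304817

0.143048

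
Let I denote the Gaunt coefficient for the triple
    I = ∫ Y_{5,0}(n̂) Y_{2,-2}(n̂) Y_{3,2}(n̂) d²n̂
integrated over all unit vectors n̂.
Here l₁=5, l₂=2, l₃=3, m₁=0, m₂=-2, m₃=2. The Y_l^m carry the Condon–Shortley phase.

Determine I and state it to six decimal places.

m-sum 0 ✓  L=10 even ✓  3≤3≤7 ✓
Π(2lᵢ+1) = 11×5×7 = 385
triangle coeff Δ(5,2,3) = 1/2310
Σ_t [2,2]: t=2:+1/144 = 1/144
(3j)²=10/231 [(5 2 3; 0 0 0)], sign=-1
Σ_t [0,0]: t=0:+1/2880 = 1/2880
(3j)²=1/462 [(5 2 3; 0 -2 2)], sign=-1
⇒ 4πI² = 25/693
I = (+1)√(25/693/(4π)) = 0.05357948

0.053579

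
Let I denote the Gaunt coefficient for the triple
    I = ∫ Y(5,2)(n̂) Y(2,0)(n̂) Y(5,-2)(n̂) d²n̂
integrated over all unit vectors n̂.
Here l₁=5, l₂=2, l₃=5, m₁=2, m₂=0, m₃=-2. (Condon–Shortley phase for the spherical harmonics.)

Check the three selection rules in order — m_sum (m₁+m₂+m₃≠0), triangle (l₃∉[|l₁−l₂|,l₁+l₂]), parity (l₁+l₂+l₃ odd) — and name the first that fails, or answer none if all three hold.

m₁+m₂+m₃ = 2 + 0 − 2 = 0  ✓
triangle: |5−2|=3 ≤ l₃=5 ≤ 5+2=7  ✓
parity: l₁+l₂+l₃ = 12 is even  ✓

none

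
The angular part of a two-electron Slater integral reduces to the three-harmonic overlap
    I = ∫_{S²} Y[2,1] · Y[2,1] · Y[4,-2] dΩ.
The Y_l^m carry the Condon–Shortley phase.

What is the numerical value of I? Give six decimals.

Rules hold: Σm=0, L=8 even, 0≤4≤4.
N = 5·5·9 = 225
Δ = 0!·4!·4!/9! = 1/630
Racah Σ t=0..0: t=0:+1/16 = 1/16
⇒ 3j(2 2 4; 0 0 0)² = 2/35, sgn +1
Racah Σ t=0..0: t=0:+1/36 = 1/36
⇒ 3j(2 2 4; 1 1 -2)² = 4/63, sgn +1
4πI² = N·(3j₀)²·(3jₘ)² = 40/49
I = +1·√(0.816327/4π) = 0.25487487

0.254875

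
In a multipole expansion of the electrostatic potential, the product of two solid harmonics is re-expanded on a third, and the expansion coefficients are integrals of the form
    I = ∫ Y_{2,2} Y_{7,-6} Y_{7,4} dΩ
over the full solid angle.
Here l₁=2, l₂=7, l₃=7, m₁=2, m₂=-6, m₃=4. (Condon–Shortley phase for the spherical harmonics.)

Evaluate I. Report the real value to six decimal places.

-0.106948

m-sum 0 ✓  L=16 even ✓  5≤7≤9 ✓
Π(2lᵢ+1) = 5×15×15 = 1125
triangle coeff Δ(2,7,7) = 1/185640
Σ_t [0,2]: t=0:+1/2419200 t=1:−1/518400 t=2:+1/2419200 = -1/907200
(3j)²=56/3315 [(2 7 7; 0 0 0)], sign=+1
Σ_t [0,0]: t=0:+1/159667200 = 1/159667200
(3j)²=9/1190 [(2 7 7; 2 -6 4)], sign=-1
⇒ 4πI² = 540/3757
I = (-1)√(540/3757/(4π)) = -0.10694768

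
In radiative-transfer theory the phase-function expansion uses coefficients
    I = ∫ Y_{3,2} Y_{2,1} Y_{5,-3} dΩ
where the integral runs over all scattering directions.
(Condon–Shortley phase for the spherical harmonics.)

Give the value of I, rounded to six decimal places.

-0.253584

Checks pass: Σm=0; 10 even; l₃=5∈[1,5].
(2·3+1)(2·2+1)(2·5+1) = 385
Δ: 0! 6! 4! / 11! → 1/2310
sum: t=0:+1/144 = 1/144
3j²(3 2 5; 0 0 0) = Δ·Π!·Σ² = 10/231  (sign -1)
sum: t=0:+1/720 = 1/720
3j²(3 2 5; 2 1 -3) = Δ·Π!·Σ² = 8/165  (sign +1)
combine: 4πI² = 385·10/231·8/165 = 80/99
take √, sign -1: I = -0.25358436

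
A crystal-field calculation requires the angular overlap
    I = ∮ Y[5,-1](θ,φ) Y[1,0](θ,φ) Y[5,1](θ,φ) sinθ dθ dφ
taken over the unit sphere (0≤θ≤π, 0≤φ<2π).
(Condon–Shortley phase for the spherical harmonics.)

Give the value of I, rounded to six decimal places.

0.000000

l₁+l₂+l₃=11 is odd: 3j(l;000)=0 ⇒ I=0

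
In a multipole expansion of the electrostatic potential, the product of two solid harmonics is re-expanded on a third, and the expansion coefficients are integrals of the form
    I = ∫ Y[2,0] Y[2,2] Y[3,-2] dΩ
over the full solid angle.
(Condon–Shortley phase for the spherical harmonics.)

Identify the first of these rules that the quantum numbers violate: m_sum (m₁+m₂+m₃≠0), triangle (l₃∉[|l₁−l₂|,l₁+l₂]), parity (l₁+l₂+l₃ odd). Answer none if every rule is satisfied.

parity

Σmᵢ = 0  ✓
l₃∈[|l₁−l₂|,l₁+l₂]=[0,4], have l₃=3  ✓
Σlᵢ = 7 ⇒ odd  ✗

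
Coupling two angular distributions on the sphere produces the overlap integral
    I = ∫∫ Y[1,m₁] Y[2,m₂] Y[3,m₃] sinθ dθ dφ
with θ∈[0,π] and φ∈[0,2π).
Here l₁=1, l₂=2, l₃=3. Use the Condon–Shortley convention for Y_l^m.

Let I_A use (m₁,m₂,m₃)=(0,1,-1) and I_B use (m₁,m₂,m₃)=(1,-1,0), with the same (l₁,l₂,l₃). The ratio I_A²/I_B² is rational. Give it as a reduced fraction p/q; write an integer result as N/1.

l's match ⇒ only the (l;m) 3-j factors differ between A and B.
A: triangle coeff Δ(1,2,3) = 1/105; Σ_t [0,0]: t=0:+1/6 = 1/6; (3j)²=8/105 [(1 2 3; 0 1 -1)], sign=+1
B: triangle coeff Δ(1,2,3) = 1/105; Σ_t [0,0]: t=0:+1/12 = 1/12; (3j)²=1/35 [(1 2 3; 1 -1 0)], sign=-1
I_A²/I_B² = (8/105)/(1/35) = 8/3

8/3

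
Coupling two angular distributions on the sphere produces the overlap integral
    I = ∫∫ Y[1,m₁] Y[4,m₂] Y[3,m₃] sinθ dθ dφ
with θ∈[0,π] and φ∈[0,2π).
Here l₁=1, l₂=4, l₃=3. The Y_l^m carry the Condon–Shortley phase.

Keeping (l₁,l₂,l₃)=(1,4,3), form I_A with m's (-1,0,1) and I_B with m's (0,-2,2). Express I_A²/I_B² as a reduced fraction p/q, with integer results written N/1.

1/2

Same 1,4,3: normalisation and zero-m 3j drop out of the ratio.
A: Δ: 2! 0! 6! / 9! → 1/252; sum: t=2:+1/96 = 1/96; 3j²(1 4 3; -1 0 1) = Δ·Π!·Σ² = 1/42  (sign +1)
B: Δ: 2! 0! 6! / 9! → 1/252; sum: t=1:−1/120 = -1/120; 3j²(1 4 3; 0 -2 2) = Δ·Π!·Σ² = 1/21  (sign +1)
I_A²/I_B² = (1/42)/(1/21) = 1/2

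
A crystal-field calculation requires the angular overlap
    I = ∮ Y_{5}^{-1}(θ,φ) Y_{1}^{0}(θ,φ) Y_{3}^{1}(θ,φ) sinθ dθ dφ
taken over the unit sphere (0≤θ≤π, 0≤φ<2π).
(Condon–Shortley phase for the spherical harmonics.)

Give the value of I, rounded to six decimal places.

triangle: need 4≤l₃≤6, have 3; I=0

0.000000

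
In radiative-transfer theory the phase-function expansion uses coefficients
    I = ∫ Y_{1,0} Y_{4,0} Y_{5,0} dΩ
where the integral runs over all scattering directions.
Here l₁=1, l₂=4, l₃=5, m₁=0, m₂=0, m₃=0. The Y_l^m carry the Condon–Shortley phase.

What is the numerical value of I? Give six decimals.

0.245532

Rules hold: Σm=0, L=10 even, 3≤5≤5.
N = 3·9·11 = 297
Δ = 0!·2!·8!/11! = 1/495
Racah Σ t=0..0: t=0:+1/576 = 1/576
⇒ 3j(1 4 5; 0 0 0)² = 5/99, sgn -1
(m-triple is (0,0,0) — same symbol as above.)
4πI² = N·(3j₀)²·(3jₘ)² = 25/33
I = +1·√(0.757576/4π) = 0.24553200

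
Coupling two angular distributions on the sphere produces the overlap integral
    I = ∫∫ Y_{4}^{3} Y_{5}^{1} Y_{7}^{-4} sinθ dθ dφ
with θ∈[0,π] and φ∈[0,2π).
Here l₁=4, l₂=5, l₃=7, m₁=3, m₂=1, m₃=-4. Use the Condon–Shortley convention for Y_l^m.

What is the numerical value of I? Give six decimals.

-0.069211

m-sum 0 ✓  L=16 even ✓  1≤7≤9 ✓
Π(2lᵢ+1) = 9×11×15 = 1485
triangle coeff Δ(4,5,7) = 1/6126120
Σ_t [0,2]: t=0:+1/69120 t=1:−1/20736 t=2:+1/69120 = -1/51840
(3j)²=280/21879 [(4 5 7; 0 0 0)], sign=+1
Σ_t [0,1]: t=0:+1/345600 t=1:−1/518400 = 1/1036800
(3j)²=7/2210 [(4 5 7; 3 1 -4)], sign=-1
⇒ 4πI² = 2940/48841
I = (-1)√(2940/48841/(4π)) = -0.06921121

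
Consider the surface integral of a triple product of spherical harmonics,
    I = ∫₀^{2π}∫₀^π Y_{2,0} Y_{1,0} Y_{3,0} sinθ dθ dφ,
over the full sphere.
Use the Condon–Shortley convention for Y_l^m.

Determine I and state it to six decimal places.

0.247767

Rules hold: Σm=0, L=6 even, 1≤3≤3.
N = 5·3·7 = 105
Δ = 0!·4!·2!/7! = 1/105
Racah Σ t=0..0: t=0:+1/4 = 1/4
⇒ 3j(2 1 3; 0 0 0)² = 3/35, sgn -1
(m-triple is (0,0,0) — same symbol as above.)
4πI² = N·(3j₀)²·(3jₘ)² = 27/35
I = +1·√(0.771429/4π) = 0.24776670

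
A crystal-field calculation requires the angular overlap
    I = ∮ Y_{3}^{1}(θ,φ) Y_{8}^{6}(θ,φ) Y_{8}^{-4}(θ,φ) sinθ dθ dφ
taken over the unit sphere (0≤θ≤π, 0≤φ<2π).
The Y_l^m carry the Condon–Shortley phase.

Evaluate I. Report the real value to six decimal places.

1 + 6 − 4 = 3 ≠ 0: azimuthal integral kills it; I = 0

0.000000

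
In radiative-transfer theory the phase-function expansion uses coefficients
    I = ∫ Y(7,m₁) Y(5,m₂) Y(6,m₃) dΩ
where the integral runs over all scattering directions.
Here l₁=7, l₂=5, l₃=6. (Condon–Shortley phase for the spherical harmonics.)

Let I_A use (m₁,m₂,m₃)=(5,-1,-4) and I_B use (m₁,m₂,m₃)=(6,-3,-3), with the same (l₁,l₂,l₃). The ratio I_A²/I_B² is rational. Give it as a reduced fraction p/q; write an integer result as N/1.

l's match ⇒ only the (l;m) 3-j factors differ between A and B.
A: triangle coeff Δ(7,5,6) = 1/174594420; Σ_t [0,2]: t=0:+1/24883200 t=1:−1/3628800 t=2:+1/7741440 = -37/348364800; (3j)²=1369/176358 [(7 5 6; 5 -1 -4)], sign=-1
B: triangle coeff Δ(7,5,6) = 1/174594420; Σ_t [0,1]: t=0:+1/14515200 t=1:−1/29030400 = 1/29030400; (3j)²=12/1615 [(7 5 6; 6 -3 -3)], sign=-1
I_A²/I_B² = (1369/176358)/(12/1615) = 6845/6552

6845/6552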